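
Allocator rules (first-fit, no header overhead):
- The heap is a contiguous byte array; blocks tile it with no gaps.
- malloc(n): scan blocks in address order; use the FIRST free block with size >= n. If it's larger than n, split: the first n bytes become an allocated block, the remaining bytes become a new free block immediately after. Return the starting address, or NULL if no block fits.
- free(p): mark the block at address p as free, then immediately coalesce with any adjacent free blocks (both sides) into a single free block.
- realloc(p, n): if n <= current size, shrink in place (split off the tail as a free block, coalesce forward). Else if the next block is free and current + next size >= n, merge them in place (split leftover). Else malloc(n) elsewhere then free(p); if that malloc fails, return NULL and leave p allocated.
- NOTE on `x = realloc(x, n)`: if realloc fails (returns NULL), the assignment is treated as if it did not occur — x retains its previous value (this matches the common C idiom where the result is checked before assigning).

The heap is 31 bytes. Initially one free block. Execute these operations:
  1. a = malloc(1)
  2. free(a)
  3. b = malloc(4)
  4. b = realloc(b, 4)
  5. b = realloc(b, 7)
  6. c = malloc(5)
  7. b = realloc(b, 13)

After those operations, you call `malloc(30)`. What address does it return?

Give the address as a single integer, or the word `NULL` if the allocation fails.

Op 1: a = malloc(1) -> a = 0; heap: [0-0 ALLOC][1-30 FREE]
Op 2: free(a) -> (freed a); heap: [0-30 FREE]
Op 3: b = malloc(4) -> b = 0; heap: [0-3 ALLOC][4-30 FREE]
Op 4: b = realloc(b, 4) -> b = 0; heap: [0-3 ALLOC][4-30 FREE]
Op 5: b = realloc(b, 7) -> b = 0; heap: [0-6 ALLOC][7-30 FREE]
Op 6: c = malloc(5) -> c = 7; heap: [0-6 ALLOC][7-11 ALLOC][12-30 FREE]
Op 7: b = realloc(b, 13) -> b = 12; heap: [0-6 FREE][7-11 ALLOC][12-24 ALLOC][25-30 FREE]
malloc(30): first-fit scan over [0-6 FREE][7-11 ALLOC][12-24 ALLOC][25-30 FREE] -> NULL

Answer: NULL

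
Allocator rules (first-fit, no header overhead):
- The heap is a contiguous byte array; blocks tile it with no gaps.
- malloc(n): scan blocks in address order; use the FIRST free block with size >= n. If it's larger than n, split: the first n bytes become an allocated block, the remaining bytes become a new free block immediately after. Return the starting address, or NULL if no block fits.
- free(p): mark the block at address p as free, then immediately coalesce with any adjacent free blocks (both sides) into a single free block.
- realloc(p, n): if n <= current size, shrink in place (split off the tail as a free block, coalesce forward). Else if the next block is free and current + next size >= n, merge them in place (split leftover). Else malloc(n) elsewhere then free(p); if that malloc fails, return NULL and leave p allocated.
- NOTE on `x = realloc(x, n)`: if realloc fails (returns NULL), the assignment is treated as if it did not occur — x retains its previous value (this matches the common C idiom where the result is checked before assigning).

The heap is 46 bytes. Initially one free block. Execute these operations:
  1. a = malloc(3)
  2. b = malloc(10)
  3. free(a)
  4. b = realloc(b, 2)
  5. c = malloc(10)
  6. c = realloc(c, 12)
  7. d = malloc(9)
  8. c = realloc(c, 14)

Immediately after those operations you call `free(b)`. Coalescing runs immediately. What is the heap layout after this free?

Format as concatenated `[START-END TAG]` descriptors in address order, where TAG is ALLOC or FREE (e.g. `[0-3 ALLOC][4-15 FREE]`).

Answer: [0-16 FREE][17-25 ALLOC][26-39 ALLOC][40-45 FREE]

Derivation:
Op 1: a = malloc(3) -> a = 0; heap: [0-2 ALLOC][3-45 FREE]
Op 2: b = malloc(10) -> b = 3; heap: [0-2 ALLOC][3-12 ALLOC][13-45 FREE]
Op 3: free(a) -> (freed a); heap: [0-2 FREE][3-12 ALLOC][13-45 FREE]
Op 4: b = realloc(b, 2) -> b = 3; heap: [0-2 FREE][3-4 ALLOC][5-45 FREE]
Op 5: c = malloc(10) -> c = 5; heap: [0-2 FREE][3-4 ALLOC][5-14 ALLOC][15-45 FREE]
Op 6: c = realloc(c, 12) -> c = 5; heap: [0-2 FREE][3-4 ALLOC][5-16 ALLOC][17-45 FREE]
Op 7: d = malloc(9) -> d = 17; heap: [0-2 FREE][3-4 ALLOC][5-16 ALLOC][17-25 ALLOC][26-45 FREE]
Op 8: c = realloc(c, 14) -> c = 26; heap: [0-2 FREE][3-4 ALLOC][5-16 FREE][17-25 ALLOC][26-39 ALLOC][40-45 FREE]
free(b): b = 3 -> block [3-4 ALLOC]; mark free, coalesce with adjacent free neighbors -> [0-16 FREE][17-25 ALLOC][26-39 ALLOC][40-45 FREE]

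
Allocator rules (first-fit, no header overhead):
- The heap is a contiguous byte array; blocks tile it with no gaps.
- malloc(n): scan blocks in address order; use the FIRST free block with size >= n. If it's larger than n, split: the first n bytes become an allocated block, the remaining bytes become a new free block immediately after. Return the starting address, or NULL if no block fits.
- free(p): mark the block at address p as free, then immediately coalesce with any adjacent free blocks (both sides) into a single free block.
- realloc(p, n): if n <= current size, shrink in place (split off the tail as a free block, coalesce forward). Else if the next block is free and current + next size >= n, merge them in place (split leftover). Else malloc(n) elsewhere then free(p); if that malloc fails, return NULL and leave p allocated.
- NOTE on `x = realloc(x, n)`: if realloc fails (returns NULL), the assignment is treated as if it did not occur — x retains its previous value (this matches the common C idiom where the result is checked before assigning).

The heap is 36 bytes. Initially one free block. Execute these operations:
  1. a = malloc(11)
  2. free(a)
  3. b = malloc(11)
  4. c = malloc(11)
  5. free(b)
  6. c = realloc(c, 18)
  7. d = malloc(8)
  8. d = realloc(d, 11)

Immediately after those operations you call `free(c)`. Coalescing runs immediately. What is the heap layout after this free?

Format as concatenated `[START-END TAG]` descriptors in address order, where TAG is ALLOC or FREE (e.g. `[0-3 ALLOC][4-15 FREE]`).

Op 1: a = malloc(11) -> a = 0; heap: [0-10 ALLOC][11-35 FREE]
Op 2: free(a) -> (freed a); heap: [0-35 FREE]
Op 3: b = malloc(11) -> b = 0; heap: [0-10 ALLOC][11-35 FREE]
Op 4: c = malloc(11) -> c = 11; heap: [0-10 ALLOC][11-21 ALLOC][22-35 FREE]
Op 5: free(b) -> (freed b); heap: [0-10 FREE][11-21 ALLOC][22-35 FREE]
Op 6: c = realloc(c, 18) -> c = 11; heap: [0-10 FREE][11-28 ALLOC][29-35 FREE]
Op 7: d = malloc(8) -> d = 0; heap: [0-7 ALLOC][8-10 FREE][11-28 ALLOC][29-35 FREE]
Op 8: d = realloc(d, 11) -> d = 0; heap: [0-10 ALLOC][11-28 ALLOC][29-35 FREE]
free(c): c = 11 -> block [11-28 ALLOC]; mark free, coalesce with adjacent free neighbors -> [0-10 ALLOC][11-35 FREE]

Answer: [0-10 ALLOC][11-35 FREE]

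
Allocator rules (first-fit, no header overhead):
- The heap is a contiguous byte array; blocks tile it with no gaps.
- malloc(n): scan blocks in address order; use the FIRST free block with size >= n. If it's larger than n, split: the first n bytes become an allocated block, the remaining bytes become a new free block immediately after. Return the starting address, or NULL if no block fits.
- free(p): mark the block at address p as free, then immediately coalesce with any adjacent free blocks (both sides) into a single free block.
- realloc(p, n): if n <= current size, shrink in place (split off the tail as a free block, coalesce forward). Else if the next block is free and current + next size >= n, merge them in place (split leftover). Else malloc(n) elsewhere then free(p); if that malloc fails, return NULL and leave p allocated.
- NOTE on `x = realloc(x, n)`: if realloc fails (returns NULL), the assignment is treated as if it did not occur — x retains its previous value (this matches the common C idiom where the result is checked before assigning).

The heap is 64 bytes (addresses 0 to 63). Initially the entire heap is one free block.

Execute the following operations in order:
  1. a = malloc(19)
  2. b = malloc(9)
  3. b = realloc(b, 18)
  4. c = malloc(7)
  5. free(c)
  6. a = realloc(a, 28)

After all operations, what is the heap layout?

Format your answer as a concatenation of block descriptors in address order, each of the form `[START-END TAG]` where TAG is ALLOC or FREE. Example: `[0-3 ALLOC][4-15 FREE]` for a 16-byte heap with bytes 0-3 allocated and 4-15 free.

Answer: [0-18 ALLOC][19-36 ALLOC][37-63 FREE]

Derivation:
Op 1: a = malloc(19) -> a = 0; heap: [0-18 ALLOC][19-63 FREE]
Op 2: b = malloc(9) -> b = 19; heap: [0-18 ALLOC][19-27 ALLOC][28-63 FREE]
Op 3: b = realloc(b, 18) -> b = 19; heap: [0-18 ALLOC][19-36 ALLOC][37-63 FREE]
Op 4: c = malloc(7) -> c = 37; heap: [0-18 ALLOC][19-36 ALLOC][37-43 ALLOC][44-63 FREE]
Op 5: free(c) -> (freed c); heap: [0-18 ALLOC][19-36 ALLOC][37-63 FREE]
Op 6: a = realloc(a, 28) -> NULL (a unchanged); heap: [0-18 ALLOC][19-36 ALLOC][37-63 FREE]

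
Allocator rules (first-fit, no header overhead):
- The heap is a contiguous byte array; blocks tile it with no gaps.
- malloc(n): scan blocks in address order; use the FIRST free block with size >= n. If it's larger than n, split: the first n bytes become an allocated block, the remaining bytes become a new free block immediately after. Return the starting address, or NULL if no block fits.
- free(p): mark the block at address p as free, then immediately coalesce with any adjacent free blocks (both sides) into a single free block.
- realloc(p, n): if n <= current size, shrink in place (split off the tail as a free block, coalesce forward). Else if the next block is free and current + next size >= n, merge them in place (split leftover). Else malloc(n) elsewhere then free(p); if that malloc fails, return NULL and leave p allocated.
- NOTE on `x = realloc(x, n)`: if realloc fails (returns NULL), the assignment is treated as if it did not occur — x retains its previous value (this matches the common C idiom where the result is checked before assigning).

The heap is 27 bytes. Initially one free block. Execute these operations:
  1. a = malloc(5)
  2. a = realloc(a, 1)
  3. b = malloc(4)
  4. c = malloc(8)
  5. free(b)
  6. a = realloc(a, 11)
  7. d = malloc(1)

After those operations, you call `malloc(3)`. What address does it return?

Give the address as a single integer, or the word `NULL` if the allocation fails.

Op 1: a = malloc(5) -> a = 0; heap: [0-4 ALLOC][5-26 FREE]
Op 2: a = realloc(a, 1) -> a = 0; heap: [0-0 ALLOC][1-26 FREE]
Op 3: b = malloc(4) -> b = 1; heap: [0-0 ALLOC][1-4 ALLOC][5-26 FREE]
Op 4: c = malloc(8) -> c = 5; heap: [0-0 ALLOC][1-4 ALLOC][5-12 ALLOC][13-26 FREE]
Op 5: free(b) -> (freed b); heap: [0-0 ALLOC][1-4 FREE][5-12 ALLOC][13-26 FREE]
Op 6: a = realloc(a, 11) -> a = 13; heap: [0-4 FREE][5-12 ALLOC][13-23 ALLOC][24-26 FREE]
Op 7: d = malloc(1) -> d = 0; heap: [0-0 ALLOC][1-4 FREE][5-12 ALLOC][13-23 ALLOC][24-26 FREE]
malloc(3): first-fit scan over [0-0 ALLOC][1-4 FREE][5-12 ALLOC][13-23 ALLOC][24-26 FREE] -> 1

Answer: 1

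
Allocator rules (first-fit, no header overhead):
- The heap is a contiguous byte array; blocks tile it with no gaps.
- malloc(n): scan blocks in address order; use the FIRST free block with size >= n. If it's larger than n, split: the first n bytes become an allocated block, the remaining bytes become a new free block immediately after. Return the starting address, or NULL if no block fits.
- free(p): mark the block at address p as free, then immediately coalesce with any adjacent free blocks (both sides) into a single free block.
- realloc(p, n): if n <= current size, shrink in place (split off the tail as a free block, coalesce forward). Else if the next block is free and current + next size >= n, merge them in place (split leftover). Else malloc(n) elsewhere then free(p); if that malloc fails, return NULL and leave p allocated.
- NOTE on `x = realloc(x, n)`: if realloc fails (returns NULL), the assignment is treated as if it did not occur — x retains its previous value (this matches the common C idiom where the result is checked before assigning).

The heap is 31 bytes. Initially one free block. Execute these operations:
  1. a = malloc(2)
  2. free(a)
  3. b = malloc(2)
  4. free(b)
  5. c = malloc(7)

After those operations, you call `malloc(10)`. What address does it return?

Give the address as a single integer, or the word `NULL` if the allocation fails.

Op 1: a = malloc(2) -> a = 0; heap: [0-1 ALLOC][2-30 FREE]
Op 2: free(a) -> (freed a); heap: [0-30 FREE]
Op 3: b = malloc(2) -> b = 0; heap: [0-1 ALLOC][2-30 FREE]
Op 4: free(b) -> (freed b); heap: [0-30 FREE]
Op 5: c = malloc(7) -> c = 0; heap: [0-6 ALLOC][7-30 FREE]
malloc(10): first-fit scan over [0-6 ALLOC][7-30 FREE] -> 7

Answer: 7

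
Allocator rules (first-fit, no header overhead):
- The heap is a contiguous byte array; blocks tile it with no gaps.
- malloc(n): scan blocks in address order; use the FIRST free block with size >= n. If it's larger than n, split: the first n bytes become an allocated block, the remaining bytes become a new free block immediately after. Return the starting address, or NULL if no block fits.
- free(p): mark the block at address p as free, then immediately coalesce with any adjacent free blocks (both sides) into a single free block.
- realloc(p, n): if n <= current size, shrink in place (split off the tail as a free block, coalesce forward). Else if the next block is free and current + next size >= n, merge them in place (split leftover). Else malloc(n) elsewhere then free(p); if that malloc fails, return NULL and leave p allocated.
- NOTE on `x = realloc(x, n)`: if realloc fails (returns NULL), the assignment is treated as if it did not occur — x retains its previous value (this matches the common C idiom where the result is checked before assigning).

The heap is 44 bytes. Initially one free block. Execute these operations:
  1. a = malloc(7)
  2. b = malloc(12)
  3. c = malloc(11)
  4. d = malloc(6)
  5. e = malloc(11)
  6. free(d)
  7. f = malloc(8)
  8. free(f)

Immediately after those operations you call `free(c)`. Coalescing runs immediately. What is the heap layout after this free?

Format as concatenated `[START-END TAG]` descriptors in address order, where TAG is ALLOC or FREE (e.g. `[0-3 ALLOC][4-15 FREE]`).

Op 1: a = malloc(7) -> a = 0; heap: [0-6 ALLOC][7-43 FREE]
Op 2: b = malloc(12) -> b = 7; heap: [0-6 ALLOC][7-18 ALLOC][19-43 FREE]
Op 3: c = malloc(11) -> c = 19; heap: [0-6 ALLOC][7-18 ALLOC][19-29 ALLOC][30-43 FREE]
Op 4: d = malloc(6) -> d = 30; heap: [0-6 ALLOC][7-18 ALLOC][19-29 ALLOC][30-35 ALLOC][36-43 FREE]
Op 5: e = malloc(11) -> e = NULL; heap: [0-6 ALLOC][7-18 ALLOC][19-29 ALLOC][30-35 ALLOC][36-43 FREE]
Op 6: free(d) -> (freed d); heap: [0-6 ALLOC][7-18 ALLOC][19-29 ALLOC][30-43 FREE]
Op 7: f = malloc(8) -> f = 30; heap: [0-6 ALLOC][7-18 ALLOC][19-29 ALLOC][30-37 ALLOC][38-43 FREE]
Op 8: free(f) -> (freed f); heap: [0-6 ALLOC][7-18 ALLOC][19-29 ALLOC][30-43 FREE]
free(c): c = 19 -> block [19-29 ALLOC]; mark free, coalesce with adjacent free neighbors -> [0-6 ALLOC][7-18 ALLOC][19-43 FREE]

Answer: [0-6 ALLOC][7-18 ALLOC][19-43 FREE]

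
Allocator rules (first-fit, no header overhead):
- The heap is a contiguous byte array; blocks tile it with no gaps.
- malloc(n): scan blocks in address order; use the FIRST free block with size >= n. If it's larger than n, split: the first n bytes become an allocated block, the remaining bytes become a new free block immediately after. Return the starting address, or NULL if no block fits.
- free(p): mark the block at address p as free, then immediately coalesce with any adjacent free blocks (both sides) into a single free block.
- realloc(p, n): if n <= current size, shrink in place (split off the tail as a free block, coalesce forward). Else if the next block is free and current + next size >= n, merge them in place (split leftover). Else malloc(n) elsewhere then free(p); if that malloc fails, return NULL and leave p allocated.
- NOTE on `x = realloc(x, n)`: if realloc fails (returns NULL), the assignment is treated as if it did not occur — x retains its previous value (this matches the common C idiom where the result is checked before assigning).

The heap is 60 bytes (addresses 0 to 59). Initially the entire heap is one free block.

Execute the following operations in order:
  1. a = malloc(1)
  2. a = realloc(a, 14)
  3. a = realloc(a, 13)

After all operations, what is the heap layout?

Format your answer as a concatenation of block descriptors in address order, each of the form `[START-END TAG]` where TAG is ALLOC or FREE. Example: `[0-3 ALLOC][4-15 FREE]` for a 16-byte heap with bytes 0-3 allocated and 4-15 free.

Answer: [0-12 ALLOC][13-59 FREE]

Derivation:
Op 1: a = malloc(1) -> a = 0; heap: [0-0 ALLOC][1-59 FREE]
Op 2: a = realloc(a, 14) -> a = 0; heap: [0-13 ALLOC][14-59 FREE]
Op 3: a = realloc(a, 13) -> a = 0; heap: [0-12 ALLOC][13-59 FREE]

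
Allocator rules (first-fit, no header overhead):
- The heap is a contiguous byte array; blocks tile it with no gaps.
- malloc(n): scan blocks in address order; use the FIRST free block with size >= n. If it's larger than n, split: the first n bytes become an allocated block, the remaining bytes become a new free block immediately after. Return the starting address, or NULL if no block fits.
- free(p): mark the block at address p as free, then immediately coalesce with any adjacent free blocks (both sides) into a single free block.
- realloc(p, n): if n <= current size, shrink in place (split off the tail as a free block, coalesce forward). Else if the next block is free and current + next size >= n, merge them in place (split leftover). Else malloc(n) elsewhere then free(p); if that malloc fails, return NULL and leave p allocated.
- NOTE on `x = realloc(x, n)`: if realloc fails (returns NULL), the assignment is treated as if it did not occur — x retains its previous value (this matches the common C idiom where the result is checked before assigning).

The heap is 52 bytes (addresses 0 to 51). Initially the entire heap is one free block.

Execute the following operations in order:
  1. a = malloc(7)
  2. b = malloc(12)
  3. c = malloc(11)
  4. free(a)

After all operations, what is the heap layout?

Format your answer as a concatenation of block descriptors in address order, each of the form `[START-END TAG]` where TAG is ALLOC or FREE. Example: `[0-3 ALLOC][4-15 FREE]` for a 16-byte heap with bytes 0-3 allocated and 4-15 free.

Op 1: a = malloc(7) -> a = 0; heap: [0-6 ALLOC][7-51 FREE]
Op 2: b = malloc(12) -> b = 7; heap: [0-6 ALLOC][7-18 ALLOC][19-51 FREE]
Op 3: c = malloc(11) -> c = 19; heap: [0-6 ALLOC][7-18 ALLOC][19-29 ALLOC][30-51 FREE]
Op 4: free(a) -> (freed a); heap: [0-6 FREE][7-18 ALLOC][19-29 ALLOC][30-51 FREE]

Answer: [0-6 FREE][7-18 ALLOC][19-29 ALLOC][30-51 FREE]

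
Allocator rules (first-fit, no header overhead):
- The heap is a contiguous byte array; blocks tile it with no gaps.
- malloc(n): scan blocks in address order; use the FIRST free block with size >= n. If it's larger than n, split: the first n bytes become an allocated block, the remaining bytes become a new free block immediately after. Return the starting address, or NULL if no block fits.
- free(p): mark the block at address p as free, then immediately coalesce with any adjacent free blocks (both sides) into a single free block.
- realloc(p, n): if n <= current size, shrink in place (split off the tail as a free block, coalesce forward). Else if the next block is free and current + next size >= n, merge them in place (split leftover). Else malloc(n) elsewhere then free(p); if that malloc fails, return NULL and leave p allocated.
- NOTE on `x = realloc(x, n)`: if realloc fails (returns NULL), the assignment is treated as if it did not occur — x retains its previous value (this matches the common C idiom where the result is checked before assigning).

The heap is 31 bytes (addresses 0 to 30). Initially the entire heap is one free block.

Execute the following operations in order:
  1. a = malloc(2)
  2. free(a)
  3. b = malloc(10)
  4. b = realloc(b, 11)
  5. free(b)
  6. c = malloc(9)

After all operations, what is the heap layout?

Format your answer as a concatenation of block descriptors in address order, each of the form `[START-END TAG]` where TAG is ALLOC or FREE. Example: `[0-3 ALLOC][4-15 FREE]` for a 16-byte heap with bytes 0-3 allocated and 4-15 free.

Answer: [0-8 ALLOC][9-30 FREE]

Derivation:
Op 1: a = malloc(2) -> a = 0; heap: [0-1 ALLOC][2-30 FREE]
Op 2: free(a) -> (freed a); heap: [0-30 FREE]
Op 3: b = malloc(10) -> b = 0; heap: [0-9 ALLOC][10-30 FREE]
Op 4: b = realloc(b, 11) -> b = 0; heap: [0-10 ALLOC][11-30 FREE]
Op 5: free(b) -> (freed b); heap: [0-30 FREE]
Op 6: c = malloc(9) -> c = 0; heap: [0-8 ALLOC][9-30 FREE]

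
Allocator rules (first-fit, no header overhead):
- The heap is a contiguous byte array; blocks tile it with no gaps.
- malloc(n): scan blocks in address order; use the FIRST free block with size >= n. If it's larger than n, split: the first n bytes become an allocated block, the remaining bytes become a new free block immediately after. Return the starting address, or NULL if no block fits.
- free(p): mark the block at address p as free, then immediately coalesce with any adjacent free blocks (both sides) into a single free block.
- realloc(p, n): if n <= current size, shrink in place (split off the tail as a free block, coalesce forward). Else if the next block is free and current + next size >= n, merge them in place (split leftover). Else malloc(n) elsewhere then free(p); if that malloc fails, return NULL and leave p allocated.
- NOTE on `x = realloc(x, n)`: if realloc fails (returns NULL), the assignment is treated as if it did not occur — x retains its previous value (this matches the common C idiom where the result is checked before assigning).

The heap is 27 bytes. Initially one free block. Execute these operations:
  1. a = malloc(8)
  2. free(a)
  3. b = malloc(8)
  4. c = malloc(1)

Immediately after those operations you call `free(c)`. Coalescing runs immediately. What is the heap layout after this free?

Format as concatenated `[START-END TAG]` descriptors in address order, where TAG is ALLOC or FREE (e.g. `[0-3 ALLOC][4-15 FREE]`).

Op 1: a = malloc(8) -> a = 0; heap: [0-7 ALLOC][8-26 FREE]
Op 2: free(a) -> (freed a); heap: [0-26 FREE]
Op 3: b = malloc(8) -> b = 0; heap: [0-7 ALLOC][8-26 FREE]
Op 4: c = malloc(1) -> c = 8; heap: [0-7 ALLOC][8-8 ALLOC][9-26 FREE]
free(c): c = 8 -> block [8-8 ALLOC]; mark free, coalesce with adjacent free neighbors -> [0-7 ALLOC][8-26 FREE]

Answer: [0-7 ALLOC][8-26 FREE]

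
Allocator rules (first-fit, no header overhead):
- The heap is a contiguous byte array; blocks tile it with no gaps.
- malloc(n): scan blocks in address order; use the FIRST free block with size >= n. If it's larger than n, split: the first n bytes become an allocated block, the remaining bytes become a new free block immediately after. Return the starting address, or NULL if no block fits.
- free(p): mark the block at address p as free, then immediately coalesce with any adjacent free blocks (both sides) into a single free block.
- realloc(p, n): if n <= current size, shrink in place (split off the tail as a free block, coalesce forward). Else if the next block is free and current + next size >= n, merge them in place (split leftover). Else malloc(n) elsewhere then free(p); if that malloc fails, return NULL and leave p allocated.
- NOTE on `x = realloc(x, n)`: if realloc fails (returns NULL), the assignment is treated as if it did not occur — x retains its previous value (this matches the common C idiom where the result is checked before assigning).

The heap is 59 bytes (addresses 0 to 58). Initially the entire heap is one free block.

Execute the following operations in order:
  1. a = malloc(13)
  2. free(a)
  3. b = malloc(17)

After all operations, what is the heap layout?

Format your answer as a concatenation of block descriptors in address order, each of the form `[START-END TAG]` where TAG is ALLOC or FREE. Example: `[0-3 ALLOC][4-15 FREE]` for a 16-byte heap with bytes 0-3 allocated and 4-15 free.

Op 1: a = malloc(13) -> a = 0; heap: [0-12 ALLOC][13-58 FREE]
Op 2: free(a) -> (freed a); heap: [0-58 FREE]
Op 3: b = malloc(17) -> b = 0; heap: [0-16 ALLOC][17-58 FREE]

Answer: [0-16 ALLOC][17-58 FREE]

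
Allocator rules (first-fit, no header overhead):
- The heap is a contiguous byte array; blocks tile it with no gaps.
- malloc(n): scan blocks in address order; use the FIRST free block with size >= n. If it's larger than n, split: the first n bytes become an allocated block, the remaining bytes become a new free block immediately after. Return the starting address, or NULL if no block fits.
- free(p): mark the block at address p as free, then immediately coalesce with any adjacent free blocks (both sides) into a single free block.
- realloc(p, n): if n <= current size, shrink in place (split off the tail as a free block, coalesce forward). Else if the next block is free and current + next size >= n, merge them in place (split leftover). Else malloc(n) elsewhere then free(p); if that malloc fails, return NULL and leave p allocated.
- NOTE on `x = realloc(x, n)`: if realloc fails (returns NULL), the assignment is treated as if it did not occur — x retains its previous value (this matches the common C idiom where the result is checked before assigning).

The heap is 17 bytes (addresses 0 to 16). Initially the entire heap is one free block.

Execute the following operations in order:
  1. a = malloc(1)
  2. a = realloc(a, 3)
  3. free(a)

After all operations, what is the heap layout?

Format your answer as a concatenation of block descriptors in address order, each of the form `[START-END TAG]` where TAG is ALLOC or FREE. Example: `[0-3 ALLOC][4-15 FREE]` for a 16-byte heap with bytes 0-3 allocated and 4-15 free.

Answer: [0-16 FREE]

Derivation:
Op 1: a = malloc(1) -> a = 0; heap: [0-0 ALLOC][1-16 FREE]
Op 2: a = realloc(a, 3) -> a = 0; heap: [0-2 ALLOC][3-16 FREE]
Op 3: free(a) -> (freed a); heap: [0-16 FREE]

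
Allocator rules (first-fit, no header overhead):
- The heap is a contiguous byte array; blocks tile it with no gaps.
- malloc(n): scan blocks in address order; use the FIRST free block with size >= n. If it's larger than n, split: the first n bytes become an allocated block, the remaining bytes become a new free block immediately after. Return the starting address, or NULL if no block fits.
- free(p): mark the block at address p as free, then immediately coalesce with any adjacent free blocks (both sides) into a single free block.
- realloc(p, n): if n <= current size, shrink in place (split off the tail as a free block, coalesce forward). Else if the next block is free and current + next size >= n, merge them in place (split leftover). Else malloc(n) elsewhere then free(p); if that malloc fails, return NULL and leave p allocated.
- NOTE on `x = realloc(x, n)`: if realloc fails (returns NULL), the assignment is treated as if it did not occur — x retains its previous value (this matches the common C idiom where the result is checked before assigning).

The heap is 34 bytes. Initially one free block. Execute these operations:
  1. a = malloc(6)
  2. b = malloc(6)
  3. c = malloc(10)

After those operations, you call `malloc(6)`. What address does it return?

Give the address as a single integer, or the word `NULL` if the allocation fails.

Op 1: a = malloc(6) -> a = 0; heap: [0-5 ALLOC][6-33 FREE]
Op 2: b = malloc(6) -> b = 6; heap: [0-5 ALLOC][6-11 ALLOC][12-33 FREE]
Op 3: c = malloc(10) -> c = 12; heap: [0-5 ALLOC][6-11 ALLOC][12-21 ALLOC][22-33 FREE]
malloc(6): first-fit scan over [0-5 ALLOC][6-11 ALLOC][12-21 ALLOC][22-33 FREE] -> 22

Answer: 22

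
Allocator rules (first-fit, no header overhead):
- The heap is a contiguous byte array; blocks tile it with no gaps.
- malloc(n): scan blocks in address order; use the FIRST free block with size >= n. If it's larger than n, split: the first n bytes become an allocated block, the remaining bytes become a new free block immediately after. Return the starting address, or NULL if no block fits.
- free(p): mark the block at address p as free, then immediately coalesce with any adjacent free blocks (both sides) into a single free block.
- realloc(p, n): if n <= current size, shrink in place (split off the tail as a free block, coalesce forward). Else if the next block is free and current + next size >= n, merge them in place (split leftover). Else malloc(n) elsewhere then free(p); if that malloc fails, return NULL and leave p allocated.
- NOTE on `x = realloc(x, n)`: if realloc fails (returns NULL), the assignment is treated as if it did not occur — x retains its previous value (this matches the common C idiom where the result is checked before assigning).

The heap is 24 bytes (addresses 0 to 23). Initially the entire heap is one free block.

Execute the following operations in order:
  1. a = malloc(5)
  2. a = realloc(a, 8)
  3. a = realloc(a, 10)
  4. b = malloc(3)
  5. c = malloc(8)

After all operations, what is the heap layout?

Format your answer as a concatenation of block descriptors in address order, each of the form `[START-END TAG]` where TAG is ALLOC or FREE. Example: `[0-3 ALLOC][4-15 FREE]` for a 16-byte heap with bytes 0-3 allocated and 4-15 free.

Op 1: a = malloc(5) -> a = 0; heap: [0-4 ALLOC][5-23 FREE]
Op 2: a = realloc(a, 8) -> a = 0; heap: [0-7 ALLOC][8-23 FREE]
Op 3: a = realloc(a, 10) -> a = 0; heap: [0-9 ALLOC][10-23 FREE]
Op 4: b = malloc(3) -> b = 10; heap: [0-9 ALLOC][10-12 ALLOC][13-23 FREE]
Op 5: c = malloc(8) -> c = 13; heap: [0-9 ALLOC][10-12 ALLOC][13-20 ALLOC][21-23 FREE]

Answer: [0-9 ALLOC][10-12 ALLOC][13-20 ALLOC][21-23 FREE]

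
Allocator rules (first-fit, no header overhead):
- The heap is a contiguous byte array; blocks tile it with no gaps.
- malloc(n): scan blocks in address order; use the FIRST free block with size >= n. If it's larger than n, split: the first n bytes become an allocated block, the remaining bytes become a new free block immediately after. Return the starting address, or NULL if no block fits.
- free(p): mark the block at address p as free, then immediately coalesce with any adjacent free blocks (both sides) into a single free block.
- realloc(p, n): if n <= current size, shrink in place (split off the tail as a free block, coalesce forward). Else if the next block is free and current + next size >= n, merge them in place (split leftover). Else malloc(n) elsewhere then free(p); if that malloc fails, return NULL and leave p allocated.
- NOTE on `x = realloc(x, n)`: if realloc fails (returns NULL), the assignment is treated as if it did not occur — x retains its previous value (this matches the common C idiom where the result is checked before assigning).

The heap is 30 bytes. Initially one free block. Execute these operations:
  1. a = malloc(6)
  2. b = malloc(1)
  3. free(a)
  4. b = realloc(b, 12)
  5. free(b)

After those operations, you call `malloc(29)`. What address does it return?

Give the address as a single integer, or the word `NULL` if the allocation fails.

Answer: 0

Derivation:
Op 1: a = malloc(6) -> a = 0; heap: [0-5 ALLOC][6-29 FREE]
Op 2: b = malloc(1) -> b = 6; heap: [0-5 ALLOC][6-6 ALLOC][7-29 FREE]
Op 3: free(a) -> (freed a); heap: [0-5 FREE][6-6 ALLOC][7-29 FREE]
Op 4: b = realloc(b, 12) -> b = 6; heap: [0-5 FREE][6-17 ALLOC][18-29 FREE]
Op 5: free(b) -> (freed b); heap: [0-29 FREE]
malloc(29): first-fit scan over [0-29 FREE] -> 0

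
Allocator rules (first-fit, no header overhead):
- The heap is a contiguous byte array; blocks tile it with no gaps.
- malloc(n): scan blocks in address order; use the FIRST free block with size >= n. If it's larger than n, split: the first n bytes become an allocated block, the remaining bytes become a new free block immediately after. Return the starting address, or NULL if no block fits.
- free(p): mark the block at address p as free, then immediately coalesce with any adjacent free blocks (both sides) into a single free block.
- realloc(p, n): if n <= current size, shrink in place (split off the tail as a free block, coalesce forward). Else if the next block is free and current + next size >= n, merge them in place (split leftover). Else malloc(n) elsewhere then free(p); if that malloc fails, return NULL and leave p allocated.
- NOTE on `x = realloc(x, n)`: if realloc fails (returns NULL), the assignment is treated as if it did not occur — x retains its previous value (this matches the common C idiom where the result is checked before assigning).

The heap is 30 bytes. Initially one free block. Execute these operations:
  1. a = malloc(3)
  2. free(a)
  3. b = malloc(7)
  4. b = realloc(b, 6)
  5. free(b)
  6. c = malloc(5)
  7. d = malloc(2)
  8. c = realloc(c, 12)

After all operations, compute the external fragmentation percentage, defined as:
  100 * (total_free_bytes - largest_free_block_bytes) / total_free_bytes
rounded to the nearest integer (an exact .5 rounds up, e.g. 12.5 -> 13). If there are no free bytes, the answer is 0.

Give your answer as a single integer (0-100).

Op 1: a = malloc(3) -> a = 0; heap: [0-2 ALLOC][3-29 FREE]
Op 2: free(a) -> (freed a); heap: [0-29 FREE]
Op 3: b = malloc(7) -> b = 0; heap: [0-6 ALLOC][7-29 FREE]
Op 4: b = realloc(b, 6) -> b = 0; heap: [0-5 ALLOC][6-29 FREE]
Op 5: free(b) -> (freed b); heap: [0-29 FREE]
Op 6: c = malloc(5) -> c = 0; heap: [0-4 ALLOC][5-29 FREE]
Op 7: d = malloc(2) -> d = 5; heap: [0-4 ALLOC][5-6 ALLOC][7-29 FREE]
Op 8: c = realloc(c, 12) -> c = 7; heap: [0-4 FREE][5-6 ALLOC][7-18 ALLOC][19-29 FREE]
Free blocks: [5 11] total_free=16 largest=11 -> 100*(16-11)/16 = 500/16 = 31.25 -> rounds to 31

Answer: 31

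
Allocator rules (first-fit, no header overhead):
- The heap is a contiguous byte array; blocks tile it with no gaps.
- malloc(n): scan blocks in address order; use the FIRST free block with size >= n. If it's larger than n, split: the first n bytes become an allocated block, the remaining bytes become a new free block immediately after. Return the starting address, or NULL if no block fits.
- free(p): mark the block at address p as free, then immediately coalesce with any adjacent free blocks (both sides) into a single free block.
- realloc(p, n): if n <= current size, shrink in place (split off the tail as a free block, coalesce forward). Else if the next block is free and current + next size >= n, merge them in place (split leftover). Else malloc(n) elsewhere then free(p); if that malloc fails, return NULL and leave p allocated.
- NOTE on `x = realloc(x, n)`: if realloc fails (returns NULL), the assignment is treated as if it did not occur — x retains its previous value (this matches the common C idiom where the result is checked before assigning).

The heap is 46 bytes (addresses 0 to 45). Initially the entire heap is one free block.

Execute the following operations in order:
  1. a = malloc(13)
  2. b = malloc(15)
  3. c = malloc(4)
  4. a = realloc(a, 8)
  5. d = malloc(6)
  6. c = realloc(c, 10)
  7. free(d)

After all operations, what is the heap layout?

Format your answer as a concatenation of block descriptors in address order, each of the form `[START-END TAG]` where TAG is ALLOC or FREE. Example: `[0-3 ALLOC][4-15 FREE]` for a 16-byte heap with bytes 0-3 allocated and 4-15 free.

Answer: [0-7 ALLOC][8-12 FREE][13-27 ALLOC][28-31 ALLOC][32-45 FREE]

Derivation:
Op 1: a = malloc(13) -> a = 0; heap: [0-12 ALLOC][13-45 FREE]
Op 2: b = malloc(15) -> b = 13; heap: [0-12 ALLOC][13-27 ALLOC][28-45 FREE]
Op 3: c = malloc(4) -> c = 28; heap: [0-12 ALLOC][13-27 ALLOC][28-31 ALLOC][32-45 FREE]
Op 4: a = realloc(a, 8) -> a = 0; heap: [0-7 ALLOC][8-12 FREE][13-27 ALLOC][28-31 ALLOC][32-45 FREE]
Op 5: d = malloc(6) -> d = 32; heap: [0-7 ALLOC][8-12 FREE][13-27 ALLOC][28-31 ALLOC][32-37 ALLOC][38-45 FREE]
Op 6: c = realloc(c, 10) -> NULL (c unchanged); heap: [0-7 ALLOC][8-12 FREE][13-27 ALLOC][28-31 ALLOC][32-37 ALLOC][38-45 FREE]
Op 7: free(d) -> (freed d); heap: [0-7 ALLOC][8-12 FREE][13-27 ALLOC][28-31 ALLOC][32-45 FREE]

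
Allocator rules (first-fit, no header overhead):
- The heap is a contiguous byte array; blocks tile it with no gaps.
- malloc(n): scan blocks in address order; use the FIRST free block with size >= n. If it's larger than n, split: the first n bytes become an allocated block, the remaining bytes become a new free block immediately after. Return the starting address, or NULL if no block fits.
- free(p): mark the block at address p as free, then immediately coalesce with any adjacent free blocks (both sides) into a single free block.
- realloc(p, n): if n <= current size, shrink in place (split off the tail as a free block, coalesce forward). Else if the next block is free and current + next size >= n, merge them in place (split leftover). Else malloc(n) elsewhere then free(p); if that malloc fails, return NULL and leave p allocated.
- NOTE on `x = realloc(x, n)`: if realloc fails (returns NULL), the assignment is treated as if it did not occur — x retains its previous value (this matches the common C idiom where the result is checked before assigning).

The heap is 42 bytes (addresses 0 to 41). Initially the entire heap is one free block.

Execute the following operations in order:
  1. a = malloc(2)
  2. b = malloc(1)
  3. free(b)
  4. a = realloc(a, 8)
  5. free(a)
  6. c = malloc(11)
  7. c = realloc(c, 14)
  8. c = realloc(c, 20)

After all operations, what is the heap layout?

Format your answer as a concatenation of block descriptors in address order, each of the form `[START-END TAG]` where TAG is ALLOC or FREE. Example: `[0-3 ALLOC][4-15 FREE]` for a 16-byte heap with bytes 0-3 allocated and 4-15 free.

Answer: [0-19 ALLOC][20-41 FREE]

Derivation:
Op 1: a = malloc(2) -> a = 0; heap: [0-1 ALLOC][2-41 FREE]
Op 2: b = malloc(1) -> b = 2; heap: [0-1 ALLOC][2-2 ALLOC][3-41 FREE]
Op 3: free(b) -> (freed b); heap: [0-1 ALLOC][2-41 FREE]
Op 4: a = realloc(a, 8) -> a = 0; heap: [0-7 ALLOC][8-41 FREE]
Op 5: free(a) -> (freed a); heap: [0-41 FREE]
Op 6: c = malloc(11) -> c = 0; heap: [0-10 ALLOC][11-41 FREE]
Op 7: c = realloc(c, 14) -> c = 0; heap: [0-13 ALLOC][14-41 FREE]
Op 8: c = realloc(c, 20) -> c = 0; heap: [0-19 ALLOC][20-41 FREE]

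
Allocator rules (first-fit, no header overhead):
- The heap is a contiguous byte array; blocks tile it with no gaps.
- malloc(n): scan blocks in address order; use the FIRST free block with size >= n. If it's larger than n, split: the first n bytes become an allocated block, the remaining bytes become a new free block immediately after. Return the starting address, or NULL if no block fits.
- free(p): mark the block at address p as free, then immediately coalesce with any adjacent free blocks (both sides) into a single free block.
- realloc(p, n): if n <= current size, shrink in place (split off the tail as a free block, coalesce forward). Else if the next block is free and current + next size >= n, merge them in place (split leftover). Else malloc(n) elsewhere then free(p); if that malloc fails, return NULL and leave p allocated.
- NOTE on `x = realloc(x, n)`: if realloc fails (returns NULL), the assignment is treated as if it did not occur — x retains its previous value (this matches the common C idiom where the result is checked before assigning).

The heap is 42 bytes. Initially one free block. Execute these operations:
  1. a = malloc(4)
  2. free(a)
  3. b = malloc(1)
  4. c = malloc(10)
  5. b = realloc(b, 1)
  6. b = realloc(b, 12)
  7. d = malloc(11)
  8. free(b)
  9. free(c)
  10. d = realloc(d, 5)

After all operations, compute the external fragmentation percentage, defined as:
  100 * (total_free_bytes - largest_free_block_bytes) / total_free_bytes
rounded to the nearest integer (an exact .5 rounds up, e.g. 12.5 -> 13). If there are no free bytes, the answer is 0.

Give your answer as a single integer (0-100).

Op 1: a = malloc(4) -> a = 0; heap: [0-3 ALLOC][4-41 FREE]
Op 2: free(a) -> (freed a); heap: [0-41 FREE]
Op 3: b = malloc(1) -> b = 0; heap: [0-0 ALLOC][1-41 FREE]
Op 4: c = malloc(10) -> c = 1; heap: [0-0 ALLOC][1-10 ALLOC][11-41 FREE]
Op 5: b = realloc(b, 1) -> b = 0; heap: [0-0 ALLOC][1-10 ALLOC][11-41 FREE]
Op 6: b = realloc(b, 12) -> b = 11; heap: [0-0 FREE][1-10 ALLOC][11-22 ALLOC][23-41 FREE]
Op 7: d = malloc(11) -> d = 23; heap: [0-0 FREE][1-10 ALLOC][11-22 ALLOC][23-33 ALLOC][34-41 FREE]
Op 8: free(b) -> (freed b); heap: [0-0 FREE][1-10 ALLOC][11-22 FREE][23-33 ALLOC][34-41 FREE]
Op 9: free(c) -> (freed c); heap: [0-22 FREE][23-33 ALLOC][34-41 FREE]
Op 10: d = realloc(d, 5) -> d = 23; heap: [0-22 FREE][23-27 ALLOC][28-41 FREE]
Free blocks: [23 14] total_free=37 largest=23 -> 100*(37-23)/37 = 1400/37 ≈ 37.838 -> rounds to 38

Answer: 38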